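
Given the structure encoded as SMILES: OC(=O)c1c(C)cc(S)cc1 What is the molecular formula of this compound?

Walk through each heavy atom and fill implicit hydrogens from standard valence (C 4, N 3, O 2, S 2, halogen 1); for lowercase aromatic atoms, an aromatic c carries 1 H when it has two neighbours and 0 H with three, and aromatic n carries 0 H:
  atom 1: O, bond orders sum to 1 (valence 2) → 1 H
  atom 2: C, bond orders sum to 4 (valence 4) → 0 H
  atom 3: O, bond orders sum to 2 (valence 2) → 0 H
  atom 4: aromatic c, 3 neighbours → 0 H
  atom 5: aromatic c, 3 neighbours → 0 H
  atom 6: C, bond orders sum to 1 (valence 4) → 3 H
  atom 7: aromatic c, 2 neighbours → 1 H
  atom 8: aromatic c, 3 neighbours → 0 H
  atom 9: S, bond orders sum to 1 (valence 2) → 1 H
  atom 10: aromatic c, 2 neighbours → 1 H
  atom 11: aromatic c, 2 neighbours → 1 H
Totals → C:8, H:8, O:2, S:1.

C8H8O2S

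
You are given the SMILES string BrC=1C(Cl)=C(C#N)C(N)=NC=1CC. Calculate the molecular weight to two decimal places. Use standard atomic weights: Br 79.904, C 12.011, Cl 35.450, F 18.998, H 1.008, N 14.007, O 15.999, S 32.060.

First, the molecular formula is C8H7BrClN3 (counting implicit H from valence).
  Br: 1 × 79.904 = 79.904
  C: 8 × 12.011 = 96.088
  Cl: 1 × 35.450 = 35.450
  H: 7 × 1.008 = 7.056
  N: 3 × 14.007 = 42.021
Sum: 1×79.904 + 8×12.011 + 1×35.450 + 7×1.008 + 3×14.007 = 260.519 → 260.52 g/mol.

260.52 g/mol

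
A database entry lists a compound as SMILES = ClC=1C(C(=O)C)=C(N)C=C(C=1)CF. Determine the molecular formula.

C9H9ClFNO

Walk through each heavy atom and fill implicit hydrogens from standard valence (C 4, N 3, O 2, S 2, halogen 1):
  atom 1: Cl (halogen, monovalent) → 0 H
  atom 2: C, bond orders sum to 4 (valence 4) → 0 H
  atom 3: C, bond orders sum to 4 (valence 4) → 0 H
  atom 4: C, bond orders sum to 4 (valence 4) → 0 H
  atom 5: O, bond orders sum to 2 (valence 2) → 0 H
  atom 6: C, bond orders sum to 1 (valence 4) → 3 H
  atom 7: C, bond orders sum to 4 (valence 4) → 0 H
  atom 8: N, bond orders sum to 1 (valence 3) → 2 H
  atom 9: C, bond orders sum to 3 (valence 4) → 1 H
  atom 10: C, bond orders sum to 4 (valence 4) → 0 H
  atom 11: C, bond orders sum to 3 (valence 4) → 1 H
  atom 12: C, bond orders sum to 2 (valence 4) → 2 H
  atom 13: F (halogen, monovalent) → 0 H
Totals → C:9, H:9, Cl:1, F:1, N:1, O:1.
In Hill order: C9H9ClFNO.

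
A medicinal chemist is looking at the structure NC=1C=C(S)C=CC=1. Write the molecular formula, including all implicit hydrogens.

Walk through each heavy atom and fill implicit hydrogens from standard valence (C 4, N 3, O 2, S 2, halogen 1):
  atom 1: N, bond orders sum to 1 (valence 3) → 2 H
  atom 2: C, bond orders sum to 4 (valence 4) → 0 H
  atom 3: C, bond orders sum to 3 (valence 4) → 1 H
  atom 4: C, bond orders sum to 4 (valence 4) → 0 H
  atom 5: S, bond orders sum to 1 (valence 2) → 1 H
  atom 6: C, bond orders sum to 3 (valence 4) → 1 H
  atom 7: C, bond orders sum to 3 (valence 4) → 1 H
  atom 8: C, bond orders sum to 3 (valence 4) → 1 H
Totals → C:6, H:7, N:1, S:1.
In Hill order: C6H7NS.

C6H7NS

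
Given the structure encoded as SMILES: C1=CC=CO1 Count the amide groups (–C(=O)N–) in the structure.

Scan the SMILES for the amide motif — none present.

0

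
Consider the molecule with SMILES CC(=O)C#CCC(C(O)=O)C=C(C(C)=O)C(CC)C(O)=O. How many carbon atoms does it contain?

15

Count every carbon token in the SMILES (each C, including those in ring-closure positions and inside branches).
Carbon count: 15.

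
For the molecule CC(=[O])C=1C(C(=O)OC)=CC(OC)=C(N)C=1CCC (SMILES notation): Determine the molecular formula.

C14H19NO4

Walk through each heavy atom and fill implicit hydrogens from standard valence (C 4, N 3, O 2, S 2, halogen 1):
  atom 1: C, bond orders sum to 1 (valence 4) → 3 H
  atom 2: C, bond orders sum to 4 (valence 4) → 0 H
  atom 3: O with explicit H count 0
  atom 4: C, bond orders sum to 4 (valence 4) → 0 H
  atom 5: C, bond orders sum to 4 (valence 4) → 0 H
  atom 6: C, bond orders sum to 4 (valence 4) → 0 H
  atom 7: O, bond orders sum to 2 (valence 2) → 0 H
  atom 8: O, bond orders sum to 2 (valence 2) → 0 H
  atom 9: C, bond orders sum to 1 (valence 4) → 3 H
  atom 10: C, bond orders sum to 3 (valence 4) → 1 H
  atom 11: C, bond orders sum to 4 (valence 4) → 0 H
  atom 12: O, bond orders sum to 2 (valence 2) → 0 H
  atom 13: C, bond orders sum to 1 (valence 4) → 3 H
  atom 14: C, bond orders sum to 4 (valence 4) → 0 H
  atom 15: N, bond orders sum to 1 (valence 3) → 2 H
  atom 16: C, bond orders sum to 4 (valence 4) → 0 H
  atom 17: C, bond orders sum to 2 (valence 4) → 2 H
  atom 18: C, bond orders sum to 2 (valence 4) → 2 H
  atom 19: C, bond orders sum to 1 (valence 4) → 3 H
Totals → C:14, H:19, N:1, O:4.
In Hill order: C14H19NO4.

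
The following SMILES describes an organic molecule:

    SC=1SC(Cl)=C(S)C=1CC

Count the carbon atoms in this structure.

Count every carbon token in the SMILES (each C, including those in ring-closure positions and inside branches).
Carbon count: 6.

6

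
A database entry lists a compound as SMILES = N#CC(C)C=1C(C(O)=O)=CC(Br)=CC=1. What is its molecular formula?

Walk through each heavy atom and fill implicit hydrogens from standard valence (C 4, N 3, O 2, S 2, halogen 1):
  atom 1: N, bond orders sum to 3 (valence 3) → 0 H
  atom 2: C, bond orders sum to 4 (valence 4) → 0 H
  atom 3: C, bond orders sum to 3 (valence 4) → 1 H
  atom 4: C, bond orders sum to 1 (valence 4) → 3 H
  atom 5: C, bond orders sum to 4 (valence 4) → 0 H
  atom 6: C, bond orders sum to 4 (valence 4) → 0 H
  atom 7: C, bond orders sum to 4 (valence 4) → 0 H
  atom 8: O, bond orders sum to 1 (valence 2) → 1 H
  atom 9: O, bond orders sum to 2 (valence 2) → 0 H
  atom 10: C, bond orders sum to 3 (valence 4) → 1 H
  atom 11: C, bond orders sum to 4 (valence 4) → 0 H
  atom 12: Br (halogen, monovalent) → 0 H
  atom 13: C, bond orders sum to 3 (valence 4) → 1 H
  atom 14: C, bond orders sum to 3 (valence 4) → 1 H
Totals → C:10, H:8, Br:1, N:1, O:2.

C10H8BrNO2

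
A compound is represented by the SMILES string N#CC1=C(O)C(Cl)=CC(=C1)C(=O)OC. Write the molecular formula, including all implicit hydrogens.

C9H6ClNO3

Walk through each heavy atom and fill implicit hydrogens from standard valence (C 4, N 3, O 2, S 2, halogen 1):
  atom 1: N, bond orders sum to 3 (valence 3) → 0 H
  atom 2: C, bond orders sum to 4 (valence 4) → 0 H
  atom 3: C, bond orders sum to 4 (valence 4) → 0 H
  atom 4: C, bond orders sum to 4 (valence 4) → 0 H
  atom 5: O, bond orders sum to 1 (valence 2) → 1 H
  atom 6: C, bond orders sum to 4 (valence 4) → 0 H
  atom 7: Cl (halogen, monovalent) → 0 H
  atom 8: C, bond orders sum to 3 (valence 4) → 1 H
  atom 9: C, bond orders sum to 4 (valence 4) → 0 H
  atom 10: C, bond orders sum to 3 (valence 4) → 1 H
  atom 11: C, bond orders sum to 4 (valence 4) → 0 H
  atom 12: O, bond orders sum to 2 (valence 2) → 0 H
  atom 13: O, bond orders sum to 2 (valence 2) → 0 H
  atom 14: C, bond orders sum to 1 (valence 4) → 3 H
Totals → C:9, H:6, Cl:1, N:1, O:3.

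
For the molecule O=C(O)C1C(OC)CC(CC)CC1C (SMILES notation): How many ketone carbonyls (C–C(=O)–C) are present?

Scan the SMILES for the ketone motif — none present.
Groups that are present: 1 carboxylic acid, 1 ether.

0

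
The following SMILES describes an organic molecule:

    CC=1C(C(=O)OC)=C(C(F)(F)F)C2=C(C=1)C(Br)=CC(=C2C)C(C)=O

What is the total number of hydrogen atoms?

14

Walk through each heavy atom and fill implicit hydrogens from standard valence (C 4, N 3, O 2, S 2, halogen 1):
  atom 1: C, bond orders sum to 1 (valence 4) → 3 H
  atom 2: C, bond orders sum to 4 (valence 4) → 0 H
  atom 3: C, bond orders sum to 4 (valence 4) → 0 H
  atom 4: C, bond orders sum to 4 (valence 4) → 0 H
  atom 5: O, bond orders sum to 2 (valence 2) → 0 H
  atom 6: O, bond orders sum to 2 (valence 2) → 0 H
  atom 7: C, bond orders sum to 1 (valence 4) → 3 H
  atom 8: C, bond orders sum to 4 (valence 4) → 0 H
  atom 9: C, bond orders sum to 4 (valence 4) → 0 H
  atom 10: F (halogen, monovalent) → 0 H
  atom 11: F (halogen, monovalent) → 0 H
  atom 12: F (halogen, monovalent) → 0 H
  atom 13: C, bond orders sum to 4 (valence 4) → 0 H
  atom 14: C, bond orders sum to 4 (valence 4) → 0 H
  atom 15: C, bond orders sum to 3 (valence 4) → 1 H
  atom 16: C, bond orders sum to 4 (valence 4) → 0 H
  atom 17: Br (halogen, monovalent) → 0 H
  atom 18: C, bond orders sum to 3 (valence 4) → 1 H
  atom 19: C, bond orders sum to 4 (valence 4) → 0 H
  atom 20: C, bond orders sum to 4 (valence 4) → 0 H
  atom 21: C, bond orders sum to 1 (valence 4) → 3 H
  atom 22: C, bond orders sum to 4 (valence 4) → 0 H
  atom 23: C, bond orders sum to 1 (valence 4) → 3 H
  atom 24: O, bond orders sum to 2 (valence 2) → 0 H
Total hydrogens: 14.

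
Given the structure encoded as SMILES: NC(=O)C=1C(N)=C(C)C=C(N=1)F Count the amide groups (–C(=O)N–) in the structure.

1

The amide motif appears at heavy-atom position 2 in the SMILES.
Other groups present: 1 primary amine.
Amide count: 1.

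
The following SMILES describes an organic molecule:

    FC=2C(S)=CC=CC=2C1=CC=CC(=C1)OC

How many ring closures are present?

2

In SMILES, each pair of matching ring-closure digits denotes one ring-closing bond; the number of such bonds equals the number of independent rings.
Ring-closure bonds here: 2.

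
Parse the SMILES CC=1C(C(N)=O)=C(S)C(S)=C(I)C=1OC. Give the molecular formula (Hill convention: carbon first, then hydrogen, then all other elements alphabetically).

C9H10INO2S2

Walk through each heavy atom and fill implicit hydrogens from standard valence (C 4, N 3, O 2, S 2, halogen 1):
  atom 1: C, bond orders sum to 1 (valence 4) → 3 H
  atom 2: C, bond orders sum to 4 (valence 4) → 0 H
  atom 3: C, bond orders sum to 4 (valence 4) → 0 H
  atom 4: C, bond orders sum to 4 (valence 4) → 0 H
  atom 5: N, bond orders sum to 1 (valence 3) → 2 H
  atom 6: O, bond orders sum to 2 (valence 2) → 0 H
  atom 7: C, bond orders sum to 4 (valence 4) → 0 H
  atom 8: S, bond orders sum to 1 (valence 2) → 1 H
  atom 9: C, bond orders sum to 4 (valence 4) → 0 H
  atom 10: S, bond orders sum to 1 (valence 2) → 1 H
  atom 11: C, bond orders sum to 4 (valence 4) → 0 H
  atom 12: I (halogen, monovalent) → 0 H
  atom 13: C, bond orders sum to 4 (valence 4) → 0 H
  atom 14: O, bond orders sum to 2 (valence 2) → 0 H
  atom 15: C, bond orders sum to 1 (valence 4) → 3 H
Totals → C:9, H:10, I:1, N:1, O:2, S:2.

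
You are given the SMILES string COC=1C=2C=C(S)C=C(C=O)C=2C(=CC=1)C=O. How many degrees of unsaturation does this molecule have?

9

Degree of unsaturation = (number of rings) + (number of π bonds).
Ring closures in the SMILES: 2.
π bonds: 7 double bonds (each 1 DoU) → 7 DoU from unsaturation.
Total DoU = 2 + 7 = 9.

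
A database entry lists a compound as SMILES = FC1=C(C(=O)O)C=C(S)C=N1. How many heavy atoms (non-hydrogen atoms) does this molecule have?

11

Every atom symbol written in the SMILES (organic subset) is one heavy atom; implicit H are not written.
Heavy atoms by element → C:6, F:1, N:1, O:2, S:1.
Total: 11.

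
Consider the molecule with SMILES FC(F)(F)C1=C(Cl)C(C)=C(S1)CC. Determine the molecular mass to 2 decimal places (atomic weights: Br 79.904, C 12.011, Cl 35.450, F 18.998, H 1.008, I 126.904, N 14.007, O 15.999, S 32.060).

228.66 g/mol

First, the molecular formula is C8H8ClF3S (counting implicit H from valence).
  C: 8 × 12.011 = 96.088
  Cl: 1 × 35.450 = 35.450
  F: 3 × 18.998 = 56.994
  H: 8 × 1.008 = 8.064
  S: 1 × 32.060 = 32.060
Sum: 8×12.011 + 1×35.450 + 3×18.998 + 8×1.008 + 1×32.060 = 228.656 → 228.66 g/mol.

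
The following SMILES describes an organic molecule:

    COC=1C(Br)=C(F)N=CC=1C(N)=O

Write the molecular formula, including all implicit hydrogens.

C7H6BrFN2O2

Walk through each heavy atom and fill implicit hydrogens from standard valence (C 4, N 3, O 2, S 2, halogen 1):
  atom 1: C, bond orders sum to 1 (valence 4) → 3 H
  atom 2: O, bond orders sum to 2 (valence 2) → 0 H
  atom 3: C, bond orders sum to 4 (valence 4) → 0 H
  atom 4: C, bond orders sum to 4 (valence 4) → 0 H
  atom 5: Br (halogen, monovalent) → 0 H
  atom 6: C, bond orders sum to 4 (valence 4) → 0 H
  atom 7: F (halogen, monovalent) → 0 H
  atom 8: N, bond orders sum to 3 (valence 3) → 0 H
  atom 9: C, bond orders sum to 3 (valence 4) → 1 H
  atom 10: C, bond orders sum to 4 (valence 4) → 0 H
  atom 11: C, bond orders sum to 4 (valence 4) → 0 H
  atom 12: N, bond orders sum to 1 (valence 3) → 2 H
  atom 13: O, bond orders sum to 2 (valence 2) → 0 H
Totals → C:7, H:6, Br:1, F:1, N:2, O:2.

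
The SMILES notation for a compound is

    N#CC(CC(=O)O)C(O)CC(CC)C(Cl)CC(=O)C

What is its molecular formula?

Walk through each heavy atom and fill implicit hydrogens from standard valence (C 4, N 3, O 2, S 2, halogen 1):
  atom 1: N, bond orders sum to 3 (valence 3) → 0 H
  atom 2: C, bond orders sum to 4 (valence 4) → 0 H
  atom 3: C, bond orders sum to 3 (valence 4) → 1 H
  atom 4: C, bond orders sum to 2 (valence 4) → 2 H
  atom 5: C, bond orders sum to 4 (valence 4) → 0 H
  atom 6: O, bond orders sum to 2 (valence 2) → 0 H
  atom 7: O, bond orders sum to 1 (valence 2) → 1 H
  atom 8: C, bond orders sum to 3 (valence 4) → 1 H
  atom 9: O, bond orders sum to 1 (valence 2) → 1 H
  atom 10: C, bond orders sum to 2 (valence 4) → 2 H
  atom 11: C, bond orders sum to 3 (valence 4) → 1 H
  atom 12: C, bond orders sum to 2 (valence 4) → 2 H
  atom 13: C, bond orders sum to 1 (valence 4) → 3 H
  atom 14: C, bond orders sum to 3 (valence 4) → 1 H
  atom 15: Cl (halogen, monovalent) → 0 H
  atom 16: C, bond orders sum to 2 (valence 4) → 2 H
  atom 17: C, bond orders sum to 4 (valence 4) → 0 H
  atom 18: O, bond orders sum to 2 (valence 2) → 0 H
  atom 19: C, bond orders sum to 1 (valence 4) → 3 H
Totals → C:13, H:20, Cl:1, N:1, O:4.

C13H20ClNO4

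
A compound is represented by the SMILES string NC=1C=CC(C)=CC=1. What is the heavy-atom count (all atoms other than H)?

Every atom symbol written in the SMILES (organic subset) is one heavy atom; implicit H are not written.
Heavy atoms by element → C:7, N:1.
Total: 8.

8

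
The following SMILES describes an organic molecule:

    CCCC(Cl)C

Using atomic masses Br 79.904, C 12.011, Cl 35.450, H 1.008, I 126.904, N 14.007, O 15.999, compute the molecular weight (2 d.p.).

First, the molecular formula is C5H11Cl (counting implicit H from valence).
  C: 5 × 12.011 = 60.055
  Cl: 1 × 35.450 = 35.450
  H: 11 × 1.008 = 11.088
Sum: 5×12.011 + 1×35.450 + 11×1.008 = 106.593 → 106.59 g/mol.

106.59 g/mol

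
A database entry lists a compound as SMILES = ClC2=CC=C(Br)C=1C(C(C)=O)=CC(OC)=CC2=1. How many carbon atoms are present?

13

Count every carbon token in the SMILES (each C, including those in ring-closure positions and inside branches).
Carbon count: 13.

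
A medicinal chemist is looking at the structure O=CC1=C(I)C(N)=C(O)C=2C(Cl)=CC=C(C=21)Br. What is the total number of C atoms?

11

Count every carbon token in the SMILES (each C, including those in ring-closure positions and inside branches).
Carbon count: 11.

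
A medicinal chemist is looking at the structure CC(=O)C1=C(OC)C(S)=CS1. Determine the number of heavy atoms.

Every atom symbol written in the SMILES (organic subset) is one heavy atom; implicit H are not written.
Heavy atoms by element → C:7, O:2, S:2.
Total: 11.

11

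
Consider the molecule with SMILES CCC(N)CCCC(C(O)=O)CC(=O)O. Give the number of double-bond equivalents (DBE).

Molecular formula: C10H19NO4.
DoU = (2C + 2 + N − H − X) / 2, where X is the halogen count and O/S are ignored.
    = (2·10 + 2 + 1 − 19 − 0) / 2 = 4 / 2 = 2.

2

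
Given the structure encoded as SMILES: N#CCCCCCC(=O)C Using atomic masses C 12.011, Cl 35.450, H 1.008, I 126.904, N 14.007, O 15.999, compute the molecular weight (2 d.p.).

139.20 g/mol

First, the molecular formula is C8H13NO (counting implicit H from valence).
  C: 8 × 12.011 = 96.088
  H: 13 × 1.008 = 13.104
  N: 1 × 14.007 = 14.007
  O: 1 × 15.999 = 15.999
Sum: 8×12.011 + 13×1.008 + 1×14.007 + 1×15.999 = 139.198 → 139.20 g/mol.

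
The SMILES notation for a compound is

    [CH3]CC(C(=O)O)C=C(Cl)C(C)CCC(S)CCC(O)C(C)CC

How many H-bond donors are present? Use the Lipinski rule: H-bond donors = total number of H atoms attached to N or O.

Donors: find every N or O and count the H atoms it carries.
  atom 5 (O): bond orders sum to 2 → 0 H
  atom 6 (O): bond orders sum to 1 → 1 H
  atom 19 (O): bond orders sum to 1 → 1 H
Lipinski HBD = 2.

2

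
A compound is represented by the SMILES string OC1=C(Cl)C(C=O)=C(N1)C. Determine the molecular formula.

C6H6ClNO2

Walk through each heavy atom and fill implicit hydrogens from standard valence (C 4, N 3, O 2, S 2, halogen 1):
  atom 1: O, bond orders sum to 1 (valence 2) → 1 H
  atom 2: C, bond orders sum to 4 (valence 4) → 0 H
  atom 3: C, bond orders sum to 4 (valence 4) → 0 H
  atom 4: Cl (halogen, monovalent) → 0 H
  atom 5: C, bond orders sum to 4 (valence 4) → 0 H
  atom 6: C, bond orders sum to 3 (valence 4) → 1 H
  atom 7: O, bond orders sum to 2 (valence 2) → 0 H
  atom 8: C, bond orders sum to 4 (valence 4) → 0 H
  atom 9: N, bond orders sum to 2 (valence 3) → 1 H
  atom 10: C, bond orders sum to 1 (valence 4) → 3 H
Totals → C:6, H:6, Cl:1, N:1, O:2.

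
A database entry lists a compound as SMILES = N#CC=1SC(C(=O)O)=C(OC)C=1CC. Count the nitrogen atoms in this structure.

Scan the SMILES for N atoms (remember two-letter symbols like Cl and Br are single atoms).
Nitrogen count: 1.

1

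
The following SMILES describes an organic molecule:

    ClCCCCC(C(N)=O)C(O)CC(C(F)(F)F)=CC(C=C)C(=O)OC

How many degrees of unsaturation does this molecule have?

Molecular formula: C16H23ClF3NO4.
DoU = (2C + 2 + N − H − X) / 2, where X is the halogen count and O/S are ignored.
    = (2·16 + 2 + 1 − 23 − 4) / 2 = 8 / 2 = 4.

4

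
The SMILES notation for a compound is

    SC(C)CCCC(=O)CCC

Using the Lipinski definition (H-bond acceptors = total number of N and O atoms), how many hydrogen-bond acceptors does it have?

N atoms: 0; O atoms: 1.
Lipinski HBA = 0 + 1 = 1.

1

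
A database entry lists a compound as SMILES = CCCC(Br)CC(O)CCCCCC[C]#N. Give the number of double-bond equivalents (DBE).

2

Molecular formula: C13H24BrNO.
DoU = (2C + 2 + N − H − X) / 2, where X is the halogen count and O/S are ignored.
    = (2·13 + 2 + 1 − 24 − 1) / 2 = 4 / 2 = 2.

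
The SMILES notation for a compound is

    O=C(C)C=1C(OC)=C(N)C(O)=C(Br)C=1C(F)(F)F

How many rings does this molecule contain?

In SMILES, each pair of matching ring-closure digits denotes one ring-closing bond; the number of such bonds equals the number of independent rings.
Ring-closure bonds here: 1.

1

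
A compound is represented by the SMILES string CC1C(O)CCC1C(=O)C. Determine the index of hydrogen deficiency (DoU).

Degree of unsaturation = (number of rings) + (number of π bonds).
Ring closures in the SMILES: 1.
π bonds: 1 double bond (each 1 DoU) → 1 DoU from unsaturation.
Total DoU = 1 + 1 = 2.

2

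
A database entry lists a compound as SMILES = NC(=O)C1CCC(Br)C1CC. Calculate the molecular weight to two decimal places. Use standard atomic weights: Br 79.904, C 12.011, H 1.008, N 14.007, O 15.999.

220.11 g/mol

First, the molecular formula is C8H14BrNO (counting implicit H from valence).
  Br: 1 × 79.904 = 79.904
  C: 8 × 12.011 = 96.088
  H: 14 × 1.008 = 14.112
  N: 1 × 14.007 = 14.007
  O: 1 × 15.999 = 15.999
Sum: 1×79.904 + 8×12.011 + 14×1.008 + 1×14.007 + 1×15.999 = 220.110 → 220.11 g/mol.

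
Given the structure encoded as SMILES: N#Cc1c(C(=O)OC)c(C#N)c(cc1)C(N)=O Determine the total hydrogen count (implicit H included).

7

Walk through each heavy atom and fill implicit hydrogens from standard valence (C 4, N 3, O 2, S 2, halogen 1); for lowercase aromatic atoms, an aromatic c carries 1 H when it has two neighbours and 0 H with three, and aromatic n carries 0 H:
  atom 1: N, bond orders sum to 3 (valence 3) → 0 H
  atom 2: C, bond orders sum to 4 (valence 4) → 0 H
  atom 3: aromatic c, 3 neighbours → 0 H
  atom 4: aromatic c, 3 neighbours → 0 H
  atom 5: C, bond orders sum to 4 (valence 4) → 0 H
  atom 6: O, bond orders sum to 2 (valence 2) → 0 H
  atom 7: O, bond orders sum to 2 (valence 2) → 0 H
  atom 8: C, bond orders sum to 1 (valence 4) → 3 H
  atom 9: aromatic c, 3 neighbours → 0 H
  atom 10: C, bond orders sum to 4 (valence 4) → 0 H
  atom 11: N, bond orders sum to 3 (valence 3) → 0 H
  atom 12: aromatic c, 3 neighbours → 0 H
  atom 13: aromatic c, 2 neighbours → 1 H
  atom 14: aromatic c, 2 neighbours → 1 H
  atom 15: C, bond orders sum to 4 (valence 4) → 0 H
  atom 16: N, bond orders sum to 1 (valence 3) → 2 H
  atom 17: O, bond orders sum to 2 (valence 2) → 0 H
Total hydrogens: 7.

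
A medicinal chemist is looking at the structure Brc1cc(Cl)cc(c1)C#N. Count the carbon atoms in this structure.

Count every carbon token in the SMILES (each C, including those in ring-closure positions and inside branches).
Carbon count: 7.

7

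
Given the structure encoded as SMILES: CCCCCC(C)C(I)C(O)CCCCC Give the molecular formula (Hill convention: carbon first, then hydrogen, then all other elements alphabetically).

Walk through each heavy atom and fill implicit hydrogens from standard valence (C 4, N 3, O 2, S 2, halogen 1):
  atom 1: C, bond orders sum to 1 (valence 4) → 3 H
  atom 2: C, bond orders sum to 2 (valence 4) → 2 H
  atom 3: C, bond orders sum to 2 (valence 4) → 2 H
  atom 4: C, bond orders sum to 2 (valence 4) → 2 H
  atom 5: C, bond orders sum to 2 (valence 4) → 2 H
  atom 6: C, bond orders sum to 3 (valence 4) → 1 H
  atom 7: C, bond orders sum to 1 (valence 4) → 3 H
  atom 8: C, bond orders sum to 3 (valence 4) → 1 H
  atom 9: I (halogen, monovalent) → 0 H
  atom 10: C, bond orders sum to 3 (valence 4) → 1 H
  atom 11: O, bond orders sum to 1 (valence 2) → 1 H
  atom 12: C, bond orders sum to 2 (valence 4) → 2 H
  atom 13: C, bond orders sum to 2 (valence 4) → 2 H
  atom 14: C, bond orders sum to 2 (valence 4) → 2 H
  atom 15: C, bond orders sum to 2 (valence 4) → 2 H
  atom 16: C, bond orders sum to 1 (valence 4) → 3 H
Totals → C:14, H:29, I:1, O:1.

C14H29IO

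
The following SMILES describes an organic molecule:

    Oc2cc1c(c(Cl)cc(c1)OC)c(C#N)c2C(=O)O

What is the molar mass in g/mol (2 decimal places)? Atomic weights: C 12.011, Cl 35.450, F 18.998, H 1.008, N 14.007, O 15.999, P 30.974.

277.66 g/mol

First, the molecular formula is C13H8ClNO4 (counting implicit H from valence).
  C: 13 × 12.011 = 156.143
  Cl: 1 × 35.450 = 35.450
  H: 8 × 1.008 = 8.064
  N: 1 × 14.007 = 14.007
  O: 4 × 15.999 = 63.996
Sum: 13×12.011 + 1×35.450 + 8×1.008 + 1×14.007 + 4×15.999 = 277.660 → 277.66 g/mol.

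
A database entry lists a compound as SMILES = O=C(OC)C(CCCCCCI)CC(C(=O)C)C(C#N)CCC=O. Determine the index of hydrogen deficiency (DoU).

Degree of unsaturation = (number of rings) + (number of π bonds).
Ring closures in the SMILES: 0.
π bonds: 3 double bonds (each 1 DoU), 1 triple bond (each 2 DoU) → 5 DoU from unsaturation.
Total DoU = 0 + 5 = 5.

5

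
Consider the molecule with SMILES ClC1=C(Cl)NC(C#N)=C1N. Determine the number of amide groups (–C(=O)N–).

Scan the SMILES for the amide motif — none present.
Groups that are present: 1 nitrile, 1 primary amine.

0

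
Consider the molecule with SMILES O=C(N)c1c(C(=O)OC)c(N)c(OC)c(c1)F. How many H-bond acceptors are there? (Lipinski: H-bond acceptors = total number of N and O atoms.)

N atoms: 2; O atoms: 4.
Lipinski HBA = 2 + 4 = 6.

6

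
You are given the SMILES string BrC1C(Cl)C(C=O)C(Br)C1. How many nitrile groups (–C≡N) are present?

0

Scan the SMILES for the nitrile motif — none present.
Groups that are present: 1 aldehyde.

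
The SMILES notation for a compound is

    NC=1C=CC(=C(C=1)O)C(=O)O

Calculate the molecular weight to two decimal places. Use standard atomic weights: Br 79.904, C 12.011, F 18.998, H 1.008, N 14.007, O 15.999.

First, the molecular formula is C7H7NO3 (counting implicit H from valence).
  C: 7 × 12.011 = 84.077
  H: 7 × 1.008 = 7.056
  N: 1 × 14.007 = 14.007
  O: 3 × 15.999 = 47.997
Sum: 7×12.011 + 7×1.008 + 1×14.007 + 3×15.999 = 153.137 → 153.14 g/mol.

153.14 g/mol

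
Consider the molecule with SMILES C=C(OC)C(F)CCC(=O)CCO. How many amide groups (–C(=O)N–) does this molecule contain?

Scan the SMILES for the amide motif — none present.
Groups that are present: 1 alkene, 1 ether, 1 hydroxyl, 1 ketone.

0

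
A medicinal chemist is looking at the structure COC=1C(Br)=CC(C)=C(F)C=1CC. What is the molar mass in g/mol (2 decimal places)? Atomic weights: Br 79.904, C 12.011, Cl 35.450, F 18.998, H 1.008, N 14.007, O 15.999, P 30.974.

First, the molecular formula is C10H12BrFO (counting implicit H from valence).
  Br: 1 × 79.904 = 79.904
  C: 10 × 12.011 = 120.110
  F: 1 × 18.998 = 18.998
  H: 12 × 1.008 = 12.096
  O: 1 × 15.999 = 15.999
Sum: 1×79.904 + 10×12.011 + 1×18.998 + 12×1.008 + 1×15.999 = 247.107 → 247.11 g/mol.

247.11 g/mol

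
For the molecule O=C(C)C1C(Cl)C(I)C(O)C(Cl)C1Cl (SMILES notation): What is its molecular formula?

Walk through each heavy atom and fill implicit hydrogens from standard valence (C 4, N 3, O 2, S 2, halogen 1):
  atom 1: O, bond orders sum to 2 (valence 2) → 0 H
  atom 2: C, bond orders sum to 4 (valence 4) → 0 H
  atom 3: C, bond orders sum to 1 (valence 4) → 3 H
  atom 4: C, bond orders sum to 3 (valence 4) → 1 H
  atom 5: C, bond orders sum to 3 (valence 4) → 1 H
  atom 6: Cl (halogen, monovalent) → 0 H
  atom 7: C, bond orders sum to 3 (valence 4) → 1 H
  atom 8: I (halogen, monovalent) → 0 H
  atom 9: C, bond orders sum to 3 (valence 4) → 1 H
  atom 10: O, bond orders sum to 1 (valence 2) → 1 H
  atom 11: C, bond orders sum to 3 (valence 4) → 1 H
  atom 12: Cl (halogen, monovalent) → 0 H
  atom 13: C, bond orders sum to 3 (valence 4) → 1 H
  atom 14: Cl (halogen, monovalent) → 0 H
Totals → C:8, H:10, Cl:3, I:1, O:2.
In Hill order: C8H10Cl3IO2.

C8H10Cl3IO2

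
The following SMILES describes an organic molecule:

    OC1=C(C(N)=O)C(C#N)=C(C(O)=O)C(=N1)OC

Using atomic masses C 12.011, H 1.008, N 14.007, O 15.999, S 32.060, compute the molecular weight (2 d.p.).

237.17 g/mol

First, the molecular formula is C9H7N3O5 (counting implicit H from valence).
  C: 9 × 12.011 = 108.099
  H: 7 × 1.008 = 7.056
  N: 3 × 14.007 = 42.021
  O: 5 × 15.999 = 79.995
Sum: 9×12.011 + 7×1.008 + 3×14.007 + 5×15.999 = 237.171 → 237.17 g/mol.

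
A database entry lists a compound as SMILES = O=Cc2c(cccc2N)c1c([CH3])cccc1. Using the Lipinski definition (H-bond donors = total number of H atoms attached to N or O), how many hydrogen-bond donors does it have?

2

Donors: find every N or O and count the H atoms it carries.
  atom 1 (O): bond orders sum to 2 → 0 H
  atom 9 (N): bond orders sum to 1 → 2 H
Lipinski HBD = 2.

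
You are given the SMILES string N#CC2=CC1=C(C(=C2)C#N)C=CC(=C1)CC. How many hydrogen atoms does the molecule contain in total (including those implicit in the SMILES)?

10

Walk through each heavy atom and fill implicit hydrogens from standard valence (C 4, N 3, O 2, S 2, halogen 1):
  atom 1: N, bond orders sum to 3 (valence 3) → 0 H
  atom 2: C, bond orders sum to 4 (valence 4) → 0 H
  atom 3: C, bond orders sum to 4 (valence 4) → 0 H
  atom 4: C, bond orders sum to 3 (valence 4) → 1 H
  atom 5: C, bond orders sum to 4 (valence 4) → 0 H
  atom 6: C, bond orders sum to 4 (valence 4) → 0 H
  atom 7: C, bond orders sum to 4 (valence 4) → 0 H
  atom 8: C, bond orders sum to 3 (valence 4) → 1 H
  atom 9: C, bond orders sum to 4 (valence 4) → 0 H
  atom 10: N, bond orders sum to 3 (valence 3) → 0 H
  atom 11: C, bond orders sum to 3 (valence 4) → 1 H
  atom 12: C, bond orders sum to 3 (valence 4) → 1 H
  atom 13: C, bond orders sum to 4 (valence 4) → 0 H
  atom 14: C, bond orders sum to 3 (valence 4) → 1 H
  atom 15: C, bond orders sum to 2 (valence 4) → 2 H
  atom 16: C, bond orders sum to 1 (valence 4) → 3 H
Total hydrogens: 10.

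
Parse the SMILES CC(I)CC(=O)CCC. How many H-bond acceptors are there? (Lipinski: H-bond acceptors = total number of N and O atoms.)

N atoms: 0; O atoms: 1.
Lipinski HBA = 0 + 1 = 1.

1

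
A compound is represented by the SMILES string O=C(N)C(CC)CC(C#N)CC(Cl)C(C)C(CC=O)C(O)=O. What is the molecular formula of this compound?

C15H23ClN2O4

Walk through each heavy atom and fill implicit hydrogens from standard valence (C 4, N 3, O 2, S 2, halogen 1):
  atom 1: O, bond orders sum to 2 (valence 2) → 0 H
  atom 2: C, bond orders sum to 4 (valence 4) → 0 H
  atom 3: N, bond orders sum to 1 (valence 3) → 2 H
  atom 4: C, bond orders sum to 3 (valence 4) → 1 H
  atom 5: C, bond orders sum to 2 (valence 4) → 2 H
  atom 6: C, bond orders sum to 1 (valence 4) → 3 H
  atom 7: C, bond orders sum to 2 (valence 4) → 2 H
  atom 8: C, bond orders sum to 3 (valence 4) → 1 H
  atom 9: C, bond orders sum to 4 (valence 4) → 0 H
  atom 10: N, bond orders sum to 3 (valence 3) → 0 H
  atom 11: C, bond orders sum to 2 (valence 4) → 2 H
  atom 12: C, bond orders sum to 3 (valence 4) → 1 H
  atom 13: Cl (halogen, monovalent) → 0 H
  atom 14: C, bond orders sum to 3 (valence 4) → 1 H
  atom 15: C, bond orders sum to 1 (valence 4) → 3 H
  atom 16: C, bond orders sum to 3 (valence 4) → 1 H
  atom 17: C, bond orders sum to 2 (valence 4) → 2 H
  atom 18: C, bond orders sum to 3 (valence 4) → 1 H
  atom 19: O, bond orders sum to 2 (valence 2) → 0 H
  atom 20: C, bond orders sum to 4 (valence 4) → 0 H
  atom 21: O, bond orders sum to 1 (valence 2) → 1 H
  atom 22: O, bond orders sum to 2 (valence 2) → 0 H
Totals → C:15, H:23, Cl:1, N:2, O:4.
In Hill order: C15H23ClN2O4.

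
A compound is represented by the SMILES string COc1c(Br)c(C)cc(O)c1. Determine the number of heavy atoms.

11

Every atom symbol written in the SMILES (organic subset) is one heavy atom; implicit H are not written.
Heavy atoms by element → Br:1, C:8, O:2.
Total: 11.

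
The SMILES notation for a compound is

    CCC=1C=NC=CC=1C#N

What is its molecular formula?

C8H8N2

Walk through each heavy atom and fill implicit hydrogens from standard valence (C 4, N 3, O 2, S 2, halogen 1):
  atom 1: C, bond orders sum to 1 (valence 4) → 3 H
  atom 2: C, bond orders sum to 2 (valence 4) → 2 H
  atom 3: C, bond orders sum to 4 (valence 4) → 0 H
  atom 4: C, bond orders sum to 3 (valence 4) → 1 H
  atom 5: N, bond orders sum to 3 (valence 3) → 0 H
  atom 6: C, bond orders sum to 3 (valence 4) → 1 H
  atom 7: C, bond orders sum to 3 (valence 4) → 1 H
  atom 8: C, bond orders sum to 4 (valence 4) → 0 H
  atom 9: C, bond orders sum to 4 (valence 4) → 0 H
  atom 10: N, bond orders sum to 3 (valence 3) → 0 H
Totals → C:8, H:8, N:2.
In Hill order: C8H8N2.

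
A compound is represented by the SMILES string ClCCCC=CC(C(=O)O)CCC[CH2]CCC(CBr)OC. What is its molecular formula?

C16H28BrClO3

Walk through each heavy atom and fill implicit hydrogens from standard valence (C 4, N 3, O 2, S 2, halogen 1):
  atom 1: Cl (halogen, monovalent) → 0 H
  atom 2: C, bond orders sum to 2 (valence 4) → 2 H
  atom 3: C, bond orders sum to 2 (valence 4) → 2 H
  atom 4: C, bond orders sum to 2 (valence 4) → 2 H
  atom 5: C, bond orders sum to 3 (valence 4) → 1 H
  atom 6: C, bond orders sum to 3 (valence 4) → 1 H
  atom 7: C, bond orders sum to 3 (valence 4) → 1 H
  atom 8: C, bond orders sum to 4 (valence 4) → 0 H
  atom 9: O, bond orders sum to 2 (valence 2) → 0 H
  atom 10: O, bond orders sum to 1 (valence 2) → 1 H
  atom 11: C, bond orders sum to 2 (valence 4) → 2 H
  atom 12: C, bond orders sum to 2 (valence 4) → 2 H
  atom 13: C, bond orders sum to 2 (valence 4) → 2 H
  atom 14: C with explicit H count 2
  atom 15: C, bond orders sum to 2 (valence 4) → 2 H
  atom 16: C, bond orders sum to 2 (valence 4) → 2 H
  atom 17: C, bond orders sum to 3 (valence 4) → 1 H
  atom 18: C, bond orders sum to 2 (valence 4) → 2 H
  atom 19: Br (halogen, monovalent) → 0 H
  atom 20: O, bond orders sum to 2 (valence 2) → 0 H
  atom 21: C, bond orders sum to 1 (valence 4) → 3 H
Totals → C:16, H:28, Br:1, Cl:1, O:3.
In Hill order: C16H28BrClO3.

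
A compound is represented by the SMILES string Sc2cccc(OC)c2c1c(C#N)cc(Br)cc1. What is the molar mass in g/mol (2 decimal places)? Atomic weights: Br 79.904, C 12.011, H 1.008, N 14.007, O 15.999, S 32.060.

320.20 g/mol

First, the molecular formula is C14H10BrNOS (counting implicit H from valence).
  Br: 1 × 79.904 = 79.904
  C: 14 × 12.011 = 168.154
  H: 10 × 1.008 = 10.080
  N: 1 × 14.007 = 14.007
  O: 1 × 15.999 = 15.999
  S: 1 × 32.060 = 32.060
Sum: 1×79.904 + 14×12.011 + 10×1.008 + 1×14.007 + 1×15.999 + 1×32.060 = 320.204 → 320.20 g/mol.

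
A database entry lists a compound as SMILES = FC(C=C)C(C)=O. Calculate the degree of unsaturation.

2

Degree of unsaturation = (number of rings) + (number of π bonds).
Ring closures in the SMILES: 0.
π bonds: 2 double bonds (each 1 DoU) → 2 DoU from unsaturation.
Total DoU = 0 + 2 = 2.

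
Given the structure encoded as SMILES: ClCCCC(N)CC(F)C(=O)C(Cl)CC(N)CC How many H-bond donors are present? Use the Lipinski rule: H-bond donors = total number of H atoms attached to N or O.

4

Donors: find every N or O and count the H atoms it carries.
  atom 6 (N): bond orders sum to 1 → 2 H
  atom 11 (O): bond orders sum to 2 → 0 H
  atom 16 (N): bond orders sum to 1 → 2 H
Lipinski HBD = 4.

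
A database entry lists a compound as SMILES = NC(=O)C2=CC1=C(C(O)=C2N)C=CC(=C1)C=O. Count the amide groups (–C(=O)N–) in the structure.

The amide motif appears at heavy-atom position 2 in the SMILES.
Other groups present: 1 aldehyde, 1 hydroxyl, 1 primary amine.
Amide count: 1.

1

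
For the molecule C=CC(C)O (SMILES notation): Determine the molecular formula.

C4H8O

Walk through each heavy atom and fill implicit hydrogens from standard valence (C 4, N 3, O 2, S 2, halogen 1):
  atom 1: C, bond orders sum to 2 (valence 4) → 2 H
  atom 2: C, bond orders sum to 3 (valence 4) → 1 H
  atom 3: C, bond orders sum to 3 (valence 4) → 1 H
  atom 4: C, bond orders sum to 1 (valence 4) → 3 H
  atom 5: O, bond orders sum to 1 (valence 2) → 1 H
Totals → C:4, H:8, O:1.
In Hill order: C4H8O.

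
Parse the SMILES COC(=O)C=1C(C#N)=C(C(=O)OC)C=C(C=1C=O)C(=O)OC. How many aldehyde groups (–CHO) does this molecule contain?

1

The aldehyde motif appears at heavy-atom position 17 in the SMILES.
Other groups present: 3 ester, 1 nitrile.
Aldehyde count: 1.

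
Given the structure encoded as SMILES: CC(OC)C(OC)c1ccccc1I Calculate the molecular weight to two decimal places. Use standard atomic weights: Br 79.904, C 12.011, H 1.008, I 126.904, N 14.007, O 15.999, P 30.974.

First, the molecular formula is C11H15IO2 (counting implicit H from valence).
  C: 11 × 12.011 = 132.121
  H: 15 × 1.008 = 15.120
  I: 1 × 126.904 = 126.904
  O: 2 × 15.999 = 31.998
Sum: 11×12.011 + 15×1.008 + 1×126.904 + 2×15.999 = 306.143 → 306.14 g/mol.

306.14 g/mol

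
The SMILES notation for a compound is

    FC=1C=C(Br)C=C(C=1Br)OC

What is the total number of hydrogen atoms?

5

Walk through each heavy atom and fill implicit hydrogens from standard valence (C 4, N 3, O 2, S 2, halogen 1):
  atom 1: F (halogen, monovalent) → 0 H
  atom 2: C, bond orders sum to 4 (valence 4) → 0 H
  atom 3: C, bond orders sum to 3 (valence 4) → 1 H
  atom 4: C, bond orders sum to 4 (valence 4) → 0 H
  atom 5: Br (halogen, monovalent) → 0 H
  atom 6: C, bond orders sum to 3 (valence 4) → 1 H
  atom 7: C, bond orders sum to 4 (valence 4) → 0 H
  atom 8: C, bond orders sum to 4 (valence 4) → 0 H
  atom 9: Br (halogen, monovalent) → 0 H
  atom 10: O, bond orders sum to 2 (valence 2) → 0 H
  atom 11: C, bond orders sum to 1 (valence 4) → 3 H
Total hydrogens: 5.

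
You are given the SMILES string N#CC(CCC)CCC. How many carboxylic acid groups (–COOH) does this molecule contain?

Scan the SMILES for the carboxylic acid motif — none present.
Groups that are present: 1 nitrile.

0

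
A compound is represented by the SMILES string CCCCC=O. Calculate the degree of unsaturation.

Degree of unsaturation = (number of rings) + (number of π bonds).
Ring closures in the SMILES: 0.
π bonds: 1 double bond (each 1 DoU) → 1 DoU from unsaturation.
Total DoU = 0 + 1 = 1.

1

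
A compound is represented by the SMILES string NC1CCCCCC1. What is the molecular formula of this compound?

Walk through each heavy atom and fill implicit hydrogens from standard valence (C 4, N 3, O 2, S 2, halogen 1):
  atom 1: N, bond orders sum to 1 (valence 3) → 2 H
  atom 2: C, bond orders sum to 3 (valence 4) → 1 H
  atom 3: C, bond orders sum to 2 (valence 4) → 2 H
  atom 4: C, bond orders sum to 2 (valence 4) → 2 H
  atom 5: C, bond orders sum to 2 (valence 4) → 2 H
  atom 6: C, bond orders sum to 2 (valence 4) → 2 H
  atom 7: C, bond orders sum to 2 (valence 4) → 2 H
  atom 8: C, bond orders sum to 2 (valence 4) → 2 H
Totals → C:7, H:15, N:1.

C7H15N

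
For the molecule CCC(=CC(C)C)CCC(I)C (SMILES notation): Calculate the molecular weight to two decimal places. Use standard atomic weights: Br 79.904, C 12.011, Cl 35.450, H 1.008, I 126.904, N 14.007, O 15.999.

First, the molecular formula is C11H21I (counting implicit H from valence).
  C: 11 × 12.011 = 132.121
  H: 21 × 1.008 = 21.168
  I: 1 × 126.904 = 126.904
Sum: 11×12.011 + 21×1.008 + 1×126.904 = 280.193 → 280.19 g/mol.

280.19 g/mol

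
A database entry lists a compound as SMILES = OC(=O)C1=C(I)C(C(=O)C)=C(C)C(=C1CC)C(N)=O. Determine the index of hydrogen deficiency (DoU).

7

Degree of unsaturation = (number of rings) + (number of π bonds).
Ring closures in the SMILES: 1.
π bonds: 6 double bonds (each 1 DoU) → 6 DoU from unsaturation.
Total DoU = 1 + 6 = 7.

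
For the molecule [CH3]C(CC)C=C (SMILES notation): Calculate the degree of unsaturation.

Molecular formula: C6H12.
DoU = (2C + 2 + N − H − X) / 2, where X is the halogen count and O/S are ignored.
    = (2·6 + 2 + 0 − 12 − 0) / 2 = 2 / 2 = 1.

1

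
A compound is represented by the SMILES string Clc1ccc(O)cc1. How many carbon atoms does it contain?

Count every carbon token in the SMILES (each C, including those in ring-closure positions and inside branches).
Carbon count: 6.

6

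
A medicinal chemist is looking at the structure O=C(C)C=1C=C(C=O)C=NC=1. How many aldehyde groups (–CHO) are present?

1

The aldehyde motif appears at heavy-atom position 7 in the SMILES.
Other groups present: 1 ketone.
Aldehyde count: 1.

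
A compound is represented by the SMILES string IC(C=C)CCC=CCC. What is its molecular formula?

Walk through each heavy atom and fill implicit hydrogens from standard valence (C 4, N 3, O 2, S 2, halogen 1):
  atom 1: I (halogen, monovalent) → 0 H
  atom 2: C, bond orders sum to 3 (valence 4) → 1 H
  atom 3: C, bond orders sum to 3 (valence 4) → 1 H
  atom 4: C, bond orders sum to 2 (valence 4) → 2 H
  atom 5: C, bond orders sum to 2 (valence 4) → 2 H
  atom 6: C, bond orders sum to 2 (valence 4) → 2 H
  atom 7: C, bond orders sum to 3 (valence 4) → 1 H
  atom 8: C, bond orders sum to 3 (valence 4) → 1 H
  atom 9: C, bond orders sum to 2 (valence 4) → 2 H
  atom 10: C, bond orders sum to 1 (valence 4) → 3 H
Totals → C:9, H:15, I:1.

C9H15I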